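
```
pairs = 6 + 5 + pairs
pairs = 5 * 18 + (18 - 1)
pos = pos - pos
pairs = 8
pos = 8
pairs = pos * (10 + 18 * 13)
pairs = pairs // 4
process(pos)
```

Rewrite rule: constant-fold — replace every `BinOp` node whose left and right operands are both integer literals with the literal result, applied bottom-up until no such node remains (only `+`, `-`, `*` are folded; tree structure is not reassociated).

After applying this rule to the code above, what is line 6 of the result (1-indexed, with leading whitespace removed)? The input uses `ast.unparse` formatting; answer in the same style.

pairs = pos * 244

Transformed code:
pairs = 11 + pairs
pairs = 107
pos = pos - pos
pairs = 8
pos = 8
pairs = pos * 244
pairs = pairs // 4
process(pos)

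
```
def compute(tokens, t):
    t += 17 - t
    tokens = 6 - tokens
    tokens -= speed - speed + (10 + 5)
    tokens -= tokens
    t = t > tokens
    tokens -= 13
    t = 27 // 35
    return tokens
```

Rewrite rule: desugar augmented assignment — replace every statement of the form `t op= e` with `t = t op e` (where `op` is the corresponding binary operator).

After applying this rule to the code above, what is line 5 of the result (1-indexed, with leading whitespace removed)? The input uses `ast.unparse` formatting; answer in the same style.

Transformed code:
def compute(tokens, t):
    t = t + (17 - t)
    tokens = 6 - tokens
    tokens = tokens - (speed - speed + (10 + 5))
    tokens = tokens - tokens
    t = t > tokens
    tokens = tokens - 13
    t = 27 // 35
    return tokens

tokens = tokens - tokens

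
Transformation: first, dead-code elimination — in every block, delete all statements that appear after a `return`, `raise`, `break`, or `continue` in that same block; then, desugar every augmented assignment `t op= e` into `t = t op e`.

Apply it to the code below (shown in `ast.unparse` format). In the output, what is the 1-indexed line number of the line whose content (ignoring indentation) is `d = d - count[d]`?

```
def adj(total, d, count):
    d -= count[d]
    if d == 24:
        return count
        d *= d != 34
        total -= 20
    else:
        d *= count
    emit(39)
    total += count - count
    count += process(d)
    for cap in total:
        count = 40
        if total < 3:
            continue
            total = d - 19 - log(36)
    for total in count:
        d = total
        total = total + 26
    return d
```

2

Transformed code:
def adj(total, d, count):
    d = d - count[d]
    if d == 24:
        return count
    else:
        d = d * count
    emit(39)
    total = total + (count - count)
    count = count + process(d)
    for cap in total:
        count = 40
        if total < 3:
            continue
    for total in count:
        d = total
        total = total + 26
    return d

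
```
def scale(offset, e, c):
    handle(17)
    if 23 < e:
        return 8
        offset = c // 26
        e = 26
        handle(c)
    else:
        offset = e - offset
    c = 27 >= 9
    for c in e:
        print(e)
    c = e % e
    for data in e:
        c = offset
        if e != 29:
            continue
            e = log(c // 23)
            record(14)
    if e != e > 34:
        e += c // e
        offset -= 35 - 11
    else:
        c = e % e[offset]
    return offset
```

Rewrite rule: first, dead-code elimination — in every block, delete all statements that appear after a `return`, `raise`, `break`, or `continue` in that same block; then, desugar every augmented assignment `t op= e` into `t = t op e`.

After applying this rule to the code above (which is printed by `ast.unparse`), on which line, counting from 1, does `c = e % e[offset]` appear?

Transformed code:
def scale(offset, e, c):
    handle(17)
    if 23 < e:
        return 8
    else:
        offset = e - offset
    c = 27 >= 9
    for c in e:
        print(e)
    c = e % e
    for data in e:
        c = offset
        if e != 29:
            continue
    if e != e > 34:
        e = e + c // e
        offset = offset - (35 - 11)
    else:
        c = e % e[offset]
    return offset

19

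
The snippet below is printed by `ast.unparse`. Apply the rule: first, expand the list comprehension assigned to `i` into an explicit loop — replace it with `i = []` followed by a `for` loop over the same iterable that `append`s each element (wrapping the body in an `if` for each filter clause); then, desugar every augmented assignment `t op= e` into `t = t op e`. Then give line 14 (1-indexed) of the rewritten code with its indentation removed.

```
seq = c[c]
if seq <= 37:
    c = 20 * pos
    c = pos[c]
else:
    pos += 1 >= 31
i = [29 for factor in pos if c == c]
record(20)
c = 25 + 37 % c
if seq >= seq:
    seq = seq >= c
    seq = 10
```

Transformed code:
seq = c[c]
if seq <= 37:
    c = 20 * pos
    c = pos[c]
else:
    pos = pos + (1 >= 31)
i = []
for factor in pos:
    if c == c:
        i.append(29)
record(20)
c = 25 + 37 % c
if seq >= seq:
    seq = seq >= c
    seq = 10

seq = seq >= c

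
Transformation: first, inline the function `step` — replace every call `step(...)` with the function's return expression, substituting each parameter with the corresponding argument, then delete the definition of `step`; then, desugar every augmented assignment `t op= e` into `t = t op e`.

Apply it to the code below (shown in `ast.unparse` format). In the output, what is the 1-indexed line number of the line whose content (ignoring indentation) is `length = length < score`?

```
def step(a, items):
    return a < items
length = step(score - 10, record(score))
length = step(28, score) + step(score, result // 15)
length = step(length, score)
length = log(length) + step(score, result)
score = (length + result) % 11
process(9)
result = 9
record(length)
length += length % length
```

3

Transformed code:
length = score - 10 < record(score)
length = (28 < score) + (score < result // 15)
length = length < score
length = log(length) + (score < result)
score = (length + result) % 11
process(9)
result = 9
record(length)
length = length + length % length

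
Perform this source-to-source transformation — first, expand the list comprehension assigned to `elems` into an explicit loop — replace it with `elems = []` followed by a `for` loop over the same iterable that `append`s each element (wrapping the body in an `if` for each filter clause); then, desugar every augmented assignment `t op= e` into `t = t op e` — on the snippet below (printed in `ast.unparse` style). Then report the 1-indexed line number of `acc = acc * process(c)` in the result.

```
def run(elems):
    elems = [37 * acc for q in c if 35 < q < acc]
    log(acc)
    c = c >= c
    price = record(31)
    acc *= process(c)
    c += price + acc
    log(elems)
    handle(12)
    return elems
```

9

Transformed code:
def run(elems):
    elems = []
    for q in c:
        if 35 < q < acc:
            elems.append(37 * acc)
    log(acc)
    c = c >= c
    price = record(31)
    acc = acc * process(c)
    c = c + (price + acc)
    log(elems)
    handle(12)
    return elems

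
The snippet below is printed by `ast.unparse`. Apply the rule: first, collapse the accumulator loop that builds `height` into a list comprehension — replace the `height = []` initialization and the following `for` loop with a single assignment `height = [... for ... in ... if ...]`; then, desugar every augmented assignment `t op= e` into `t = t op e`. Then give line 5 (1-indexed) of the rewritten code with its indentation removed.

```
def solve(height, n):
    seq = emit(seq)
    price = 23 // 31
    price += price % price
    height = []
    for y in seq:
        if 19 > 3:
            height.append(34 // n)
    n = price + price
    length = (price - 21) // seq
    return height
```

height = [34 // n for y in seq if 19 > 3]

Transformed code:
def solve(height, n):
    seq = emit(seq)
    price = 23 // 31
    price = price + price % price
    height = [34 // n for y in seq if 19 > 3]
    n = price + price
    length = (price - 21) // seq
    return height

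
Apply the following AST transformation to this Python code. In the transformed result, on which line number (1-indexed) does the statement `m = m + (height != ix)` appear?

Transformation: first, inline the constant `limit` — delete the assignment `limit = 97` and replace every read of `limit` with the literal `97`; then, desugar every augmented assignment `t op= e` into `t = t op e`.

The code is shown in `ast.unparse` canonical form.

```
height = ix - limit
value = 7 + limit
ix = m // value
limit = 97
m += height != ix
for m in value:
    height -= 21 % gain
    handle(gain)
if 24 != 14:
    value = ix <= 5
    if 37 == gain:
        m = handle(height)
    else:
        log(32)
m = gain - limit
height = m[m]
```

4

Transformed code:
height = ix - 97
value = 7 + 97
ix = m // value
m = m + (height != ix)
for m in value:
    height = height - 21 % gain
    handle(gain)
if 24 != 14:
    value = ix <= 5
    if 37 == gain:
        m = handle(height)
    else:
        log(32)
m = gain - 97
height = m[m]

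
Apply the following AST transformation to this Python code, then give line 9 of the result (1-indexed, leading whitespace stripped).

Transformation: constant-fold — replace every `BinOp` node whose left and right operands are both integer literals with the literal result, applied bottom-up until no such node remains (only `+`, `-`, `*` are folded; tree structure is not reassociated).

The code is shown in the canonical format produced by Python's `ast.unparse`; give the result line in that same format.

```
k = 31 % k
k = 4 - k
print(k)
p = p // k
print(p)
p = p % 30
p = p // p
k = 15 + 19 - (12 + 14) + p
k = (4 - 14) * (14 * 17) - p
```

k = -2380 - p

Transformed code:
k = 31 % k
k = 4 - k
print(k)
p = p // k
print(p)
p = p % 30
p = p // p
k = 8 + p
k = -2380 - p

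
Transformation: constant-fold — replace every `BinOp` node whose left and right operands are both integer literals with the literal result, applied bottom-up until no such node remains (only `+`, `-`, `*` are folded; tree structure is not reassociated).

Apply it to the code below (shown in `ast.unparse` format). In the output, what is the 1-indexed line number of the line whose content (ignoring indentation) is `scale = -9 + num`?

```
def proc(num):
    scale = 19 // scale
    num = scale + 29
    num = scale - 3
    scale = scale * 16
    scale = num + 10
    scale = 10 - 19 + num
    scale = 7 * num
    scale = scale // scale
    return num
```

Transformed code:
def proc(num):
    scale = 19 // scale
    num = scale + 29
    num = scale - 3
    scale = scale * 16
    scale = num + 10
    scale = -9 + num
    scale = 7 * num
    scale = scale // scale
    return num

7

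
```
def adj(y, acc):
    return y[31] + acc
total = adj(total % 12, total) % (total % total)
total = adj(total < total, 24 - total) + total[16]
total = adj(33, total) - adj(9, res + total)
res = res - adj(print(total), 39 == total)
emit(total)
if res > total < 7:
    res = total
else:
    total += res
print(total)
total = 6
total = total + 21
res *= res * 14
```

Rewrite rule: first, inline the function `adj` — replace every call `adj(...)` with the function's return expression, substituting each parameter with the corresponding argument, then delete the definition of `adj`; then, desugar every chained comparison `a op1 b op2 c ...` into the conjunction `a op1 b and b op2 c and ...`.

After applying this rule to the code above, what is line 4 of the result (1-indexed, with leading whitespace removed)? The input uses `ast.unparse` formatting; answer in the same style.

Transformed code:
total = ((total % 12)[31] + total) % (total % total)
total = (total < total)[31] + (24 - total) + total[16]
total = 33[31] + total - (9[31] + (res + total))
res = res - (print(total)[31] + (39 == total))
emit(total)
if res > total and total < 7:
    res = total
else:
    total += res
print(total)
total = 6
total = total + 21
res *= res * 14

res = res - (print(total)[31] + (39 == total))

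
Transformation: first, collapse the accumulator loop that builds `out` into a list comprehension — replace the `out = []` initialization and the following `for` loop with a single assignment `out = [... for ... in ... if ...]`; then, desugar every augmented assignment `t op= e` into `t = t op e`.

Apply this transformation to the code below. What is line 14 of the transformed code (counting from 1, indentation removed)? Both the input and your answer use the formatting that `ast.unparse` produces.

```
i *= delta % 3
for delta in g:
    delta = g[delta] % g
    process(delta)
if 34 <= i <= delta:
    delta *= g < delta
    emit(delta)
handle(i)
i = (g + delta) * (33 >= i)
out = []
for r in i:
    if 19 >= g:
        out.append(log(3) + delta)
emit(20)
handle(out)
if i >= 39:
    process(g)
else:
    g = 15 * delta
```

process(g)

Transformed code:
i = i * (delta % 3)
for delta in g:
    delta = g[delta] % g
    process(delta)
if 34 <= i <= delta:
    delta = delta * (g < delta)
    emit(delta)
handle(i)
i = (g + delta) * (33 >= i)
out = [log(3) + delta for r in i if 19 >= g]
emit(20)
handle(out)
if i >= 39:
    process(g)
else:
    g = 15 * delta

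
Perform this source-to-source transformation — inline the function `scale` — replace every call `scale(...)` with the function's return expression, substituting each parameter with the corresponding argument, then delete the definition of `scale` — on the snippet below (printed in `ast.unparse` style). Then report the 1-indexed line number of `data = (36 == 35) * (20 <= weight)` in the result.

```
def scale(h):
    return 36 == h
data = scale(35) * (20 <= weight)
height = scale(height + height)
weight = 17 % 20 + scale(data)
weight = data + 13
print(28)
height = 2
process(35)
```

1

Transformed code:
data = (36 == 35) * (20 <= weight)
height = 36 == height + height
weight = 17 % 20 + (36 == data)
weight = data + 13
print(28)
height = 2
process(35)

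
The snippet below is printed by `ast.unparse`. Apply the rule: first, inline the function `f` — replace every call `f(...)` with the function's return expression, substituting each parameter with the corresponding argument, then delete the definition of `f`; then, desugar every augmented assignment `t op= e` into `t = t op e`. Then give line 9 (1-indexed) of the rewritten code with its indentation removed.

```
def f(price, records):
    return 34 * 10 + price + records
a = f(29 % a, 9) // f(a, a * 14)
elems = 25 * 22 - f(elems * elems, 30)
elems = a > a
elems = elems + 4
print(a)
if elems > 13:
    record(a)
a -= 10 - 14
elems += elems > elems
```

Transformed code:
a = (34 * 10 + 29 % a + 9) // (34 * 10 + a + a * 14)
elems = 25 * 22 - (34 * 10 + elems * elems + 30)
elems = a > a
elems = elems + 4
print(a)
if elems > 13:
    record(a)
a = a - (10 - 14)
elems = elems + (elems > elems)

elems = elems + (elems > elems)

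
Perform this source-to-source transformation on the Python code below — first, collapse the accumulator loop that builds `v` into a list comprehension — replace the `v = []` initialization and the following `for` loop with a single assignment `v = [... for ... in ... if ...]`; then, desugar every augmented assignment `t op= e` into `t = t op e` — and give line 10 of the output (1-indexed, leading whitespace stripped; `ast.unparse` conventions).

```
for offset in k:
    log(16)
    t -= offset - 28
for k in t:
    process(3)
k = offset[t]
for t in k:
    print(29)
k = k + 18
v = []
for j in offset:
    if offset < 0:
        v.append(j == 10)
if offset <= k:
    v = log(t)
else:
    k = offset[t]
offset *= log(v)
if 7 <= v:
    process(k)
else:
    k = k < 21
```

Transformed code:
for offset in k:
    log(16)
    t = t - (offset - 28)
for k in t:
    process(3)
k = offset[t]
for t in k:
    print(29)
k = k + 18
v = [j == 10 for j in offset if offset < 0]
if offset <= k:
    v = log(t)
else:
    k = offset[t]
offset = offset * log(v)
if 7 <= v:
    process(k)
else:
    k = k < 21

v = [j == 10 for j in offset if offset < 0]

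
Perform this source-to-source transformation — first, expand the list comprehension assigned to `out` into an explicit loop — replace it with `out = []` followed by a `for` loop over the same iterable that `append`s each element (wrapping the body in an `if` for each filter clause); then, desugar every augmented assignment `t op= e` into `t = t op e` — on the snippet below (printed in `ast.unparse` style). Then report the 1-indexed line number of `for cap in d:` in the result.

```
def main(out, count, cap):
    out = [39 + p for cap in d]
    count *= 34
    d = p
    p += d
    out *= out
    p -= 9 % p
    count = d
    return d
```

Transformed code:
def main(out, count, cap):
    out = []
    for cap in d:
        out.append(39 + p)
    count = count * 34
    d = p
    p = p + d
    out = out * out
    p = p - 9 % p
    count = d
    return d

3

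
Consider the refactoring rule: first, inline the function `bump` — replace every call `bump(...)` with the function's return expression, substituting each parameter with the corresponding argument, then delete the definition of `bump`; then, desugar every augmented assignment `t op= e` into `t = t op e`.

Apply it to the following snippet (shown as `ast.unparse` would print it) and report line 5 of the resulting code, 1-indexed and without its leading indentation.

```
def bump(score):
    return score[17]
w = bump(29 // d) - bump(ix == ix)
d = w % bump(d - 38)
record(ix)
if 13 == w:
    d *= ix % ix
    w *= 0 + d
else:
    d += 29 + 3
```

d = d * (ix % ix)

Transformed code:
w = (29 // d)[17] - (ix == ix)[17]
d = w % (d - 38)[17]
record(ix)
if 13 == w:
    d = d * (ix % ix)
    w = w * (0 + d)
else:
    d = d + (29 + 3)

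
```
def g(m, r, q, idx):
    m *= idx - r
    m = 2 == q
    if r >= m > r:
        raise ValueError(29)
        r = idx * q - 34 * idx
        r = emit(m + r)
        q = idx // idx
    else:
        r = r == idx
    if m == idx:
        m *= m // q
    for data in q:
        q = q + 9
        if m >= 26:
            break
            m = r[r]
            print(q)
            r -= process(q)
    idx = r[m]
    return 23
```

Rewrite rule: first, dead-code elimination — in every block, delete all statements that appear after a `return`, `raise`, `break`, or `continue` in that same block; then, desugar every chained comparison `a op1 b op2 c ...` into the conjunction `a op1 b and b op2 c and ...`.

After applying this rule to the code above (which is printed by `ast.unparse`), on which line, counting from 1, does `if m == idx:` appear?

Transformed code:
def g(m, r, q, idx):
    m *= idx - r
    m = 2 == q
    if r >= m and m > r:
        raise ValueError(29)
    else:
        r = r == idx
    if m == idx:
        m *= m // q
    for data in q:
        q = q + 9
        if m >= 26:
            break
    idx = r[m]
    return 23

8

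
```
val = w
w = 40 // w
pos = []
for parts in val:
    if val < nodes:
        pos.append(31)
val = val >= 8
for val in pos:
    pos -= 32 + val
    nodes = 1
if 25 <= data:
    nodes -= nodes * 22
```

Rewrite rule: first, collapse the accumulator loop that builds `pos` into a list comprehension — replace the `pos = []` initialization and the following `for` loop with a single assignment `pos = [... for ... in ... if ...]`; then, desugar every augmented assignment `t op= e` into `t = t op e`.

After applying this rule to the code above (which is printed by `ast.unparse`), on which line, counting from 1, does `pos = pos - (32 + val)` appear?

6

Transformed code:
val = w
w = 40 // w
pos = [31 for parts in val if val < nodes]
val = val >= 8
for val in pos:
    pos = pos - (32 + val)
    nodes = 1
if 25 <= data:
    nodes = nodes - nodes * 22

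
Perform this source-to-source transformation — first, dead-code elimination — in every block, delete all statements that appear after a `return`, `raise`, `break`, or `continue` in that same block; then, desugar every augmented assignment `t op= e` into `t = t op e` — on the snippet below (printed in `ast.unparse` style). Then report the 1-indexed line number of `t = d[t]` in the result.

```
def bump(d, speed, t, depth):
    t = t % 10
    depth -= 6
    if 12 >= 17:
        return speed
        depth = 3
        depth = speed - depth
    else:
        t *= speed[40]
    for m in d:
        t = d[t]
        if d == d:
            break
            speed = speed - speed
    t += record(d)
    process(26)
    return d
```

Transformed code:
def bump(d, speed, t, depth):
    t = t % 10
    depth = depth - 6
    if 12 >= 17:
        return speed
    else:
        t = t * speed[40]
    for m in d:
        t = d[t]
        if d == d:
            break
    t = t + record(d)
    process(26)
    return d

9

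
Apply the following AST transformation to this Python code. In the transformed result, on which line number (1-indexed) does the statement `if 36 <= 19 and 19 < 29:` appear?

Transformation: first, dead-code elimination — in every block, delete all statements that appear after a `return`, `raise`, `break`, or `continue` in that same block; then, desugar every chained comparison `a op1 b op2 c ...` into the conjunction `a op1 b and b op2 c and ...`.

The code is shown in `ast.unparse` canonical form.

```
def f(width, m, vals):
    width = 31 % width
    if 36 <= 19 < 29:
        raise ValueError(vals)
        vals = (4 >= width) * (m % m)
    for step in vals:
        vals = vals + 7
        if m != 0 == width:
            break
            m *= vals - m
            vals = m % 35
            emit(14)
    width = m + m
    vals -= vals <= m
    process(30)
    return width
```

3

Transformed code:
def f(width, m, vals):
    width = 31 % width
    if 36 <= 19 and 19 < 29:
        raise ValueError(vals)
    for step in vals:
        vals = vals + 7
        if m != 0 and 0 == width:
            break
    width = m + m
    vals -= vals <= m
    process(30)
    return width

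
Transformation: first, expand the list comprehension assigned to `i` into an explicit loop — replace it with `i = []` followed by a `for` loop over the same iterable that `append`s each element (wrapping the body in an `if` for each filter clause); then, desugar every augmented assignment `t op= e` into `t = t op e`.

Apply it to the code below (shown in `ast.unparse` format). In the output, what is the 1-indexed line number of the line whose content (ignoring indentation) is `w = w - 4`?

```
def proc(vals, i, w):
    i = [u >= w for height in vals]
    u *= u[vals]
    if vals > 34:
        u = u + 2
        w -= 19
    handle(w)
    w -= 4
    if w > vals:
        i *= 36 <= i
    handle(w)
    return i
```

Transformed code:
def proc(vals, i, w):
    i = []
    for height in vals:
        i.append(u >= w)
    u = u * u[vals]
    if vals > 34:
        u = u + 2
        w = w - 19
    handle(w)
    w = w - 4
    if w > vals:
        i = i * (36 <= i)
    handle(w)
    return i

10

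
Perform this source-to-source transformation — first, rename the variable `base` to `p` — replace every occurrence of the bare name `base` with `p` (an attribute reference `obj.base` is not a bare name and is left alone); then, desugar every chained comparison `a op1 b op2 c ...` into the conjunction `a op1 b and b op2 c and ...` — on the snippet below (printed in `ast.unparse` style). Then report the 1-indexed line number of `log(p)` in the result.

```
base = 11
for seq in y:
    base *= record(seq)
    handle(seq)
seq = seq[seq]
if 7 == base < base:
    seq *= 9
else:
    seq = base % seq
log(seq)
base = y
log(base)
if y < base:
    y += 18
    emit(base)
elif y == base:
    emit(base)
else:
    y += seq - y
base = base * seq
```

Transformed code:
p = 11
for seq in y:
    p *= record(seq)
    handle(seq)
seq = seq[seq]
if 7 == p and p < p:
    seq *= 9
else:
    seq = p % seq
log(seq)
p = y
log(p)
if y < p:
    y += 18
    emit(p)
elif y == p:
    emit(p)
else:
    y += seq - y
p = p * seq

12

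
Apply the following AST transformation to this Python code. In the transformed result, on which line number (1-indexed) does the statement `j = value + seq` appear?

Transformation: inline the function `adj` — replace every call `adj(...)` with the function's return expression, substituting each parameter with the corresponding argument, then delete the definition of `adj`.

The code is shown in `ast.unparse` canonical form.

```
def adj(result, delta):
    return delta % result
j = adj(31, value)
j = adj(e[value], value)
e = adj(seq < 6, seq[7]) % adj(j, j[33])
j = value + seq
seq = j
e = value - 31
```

4

Transformed code:
j = value % 31
j = value % e[value]
e = seq[7] % (seq < 6) % (j[33] % j)
j = value + seq
seq = j
e = value - 31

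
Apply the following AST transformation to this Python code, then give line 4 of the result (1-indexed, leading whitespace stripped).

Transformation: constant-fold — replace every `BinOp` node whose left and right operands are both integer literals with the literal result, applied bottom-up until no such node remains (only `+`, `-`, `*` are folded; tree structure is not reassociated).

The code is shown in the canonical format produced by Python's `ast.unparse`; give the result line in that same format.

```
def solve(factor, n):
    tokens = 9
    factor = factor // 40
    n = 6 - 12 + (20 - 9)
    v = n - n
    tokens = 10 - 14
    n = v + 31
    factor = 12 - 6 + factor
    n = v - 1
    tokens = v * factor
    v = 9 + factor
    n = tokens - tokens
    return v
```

Transformed code:
def solve(factor, n):
    tokens = 9
    factor = factor // 40
    n = 5
    v = n - n
    tokens = -4
    n = v + 31
    factor = 6 + factor
    n = v - 1
    tokens = v * factor
    v = 9 + factor
    n = tokens - tokens
    return v

n = 5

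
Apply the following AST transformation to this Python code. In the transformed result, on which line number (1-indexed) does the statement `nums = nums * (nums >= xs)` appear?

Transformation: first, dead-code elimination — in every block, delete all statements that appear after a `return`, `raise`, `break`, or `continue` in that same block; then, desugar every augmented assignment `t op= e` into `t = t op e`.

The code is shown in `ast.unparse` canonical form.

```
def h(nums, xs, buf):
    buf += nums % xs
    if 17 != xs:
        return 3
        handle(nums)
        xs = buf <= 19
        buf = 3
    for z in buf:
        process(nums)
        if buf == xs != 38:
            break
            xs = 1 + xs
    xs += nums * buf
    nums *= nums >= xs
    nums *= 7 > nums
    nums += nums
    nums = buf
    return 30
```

10

Transformed code:
def h(nums, xs, buf):
    buf = buf + nums % xs
    if 17 != xs:
        return 3
    for z in buf:
        process(nums)
        if buf == xs != 38:
            break
    xs = xs + nums * buf
    nums = nums * (nums >= xs)
    nums = nums * (7 > nums)
    nums = nums + nums
    nums = buf
    return 30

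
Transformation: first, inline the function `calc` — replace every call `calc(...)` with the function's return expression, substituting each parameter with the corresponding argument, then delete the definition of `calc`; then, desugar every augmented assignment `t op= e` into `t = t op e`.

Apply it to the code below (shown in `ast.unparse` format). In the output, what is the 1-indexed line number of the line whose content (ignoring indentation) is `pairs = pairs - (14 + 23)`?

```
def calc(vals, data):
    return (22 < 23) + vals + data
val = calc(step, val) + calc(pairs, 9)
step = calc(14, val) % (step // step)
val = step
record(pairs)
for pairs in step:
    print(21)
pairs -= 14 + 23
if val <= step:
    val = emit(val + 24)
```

Transformed code:
val = (22 < 23) + step + val + ((22 < 23) + pairs + 9)
step = ((22 < 23) + 14 + val) % (step // step)
val = step
record(pairs)
for pairs in step:
    print(21)
pairs = pairs - (14 + 23)
if val <= step:
    val = emit(val + 24)

7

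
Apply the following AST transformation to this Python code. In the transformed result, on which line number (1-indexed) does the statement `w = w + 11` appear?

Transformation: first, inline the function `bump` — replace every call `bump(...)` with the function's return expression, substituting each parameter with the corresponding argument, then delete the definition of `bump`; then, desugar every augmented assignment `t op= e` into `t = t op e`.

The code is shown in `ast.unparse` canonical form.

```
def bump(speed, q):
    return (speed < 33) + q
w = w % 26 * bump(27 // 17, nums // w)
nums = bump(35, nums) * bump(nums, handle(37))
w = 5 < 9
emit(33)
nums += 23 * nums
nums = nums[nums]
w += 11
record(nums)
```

7

Transformed code:
w = w % 26 * ((27 // 17 < 33) + nums // w)
nums = ((35 < 33) + nums) * ((nums < 33) + handle(37))
w = 5 < 9
emit(33)
nums = nums + 23 * nums
nums = nums[nums]
w = w + 11
record(nums)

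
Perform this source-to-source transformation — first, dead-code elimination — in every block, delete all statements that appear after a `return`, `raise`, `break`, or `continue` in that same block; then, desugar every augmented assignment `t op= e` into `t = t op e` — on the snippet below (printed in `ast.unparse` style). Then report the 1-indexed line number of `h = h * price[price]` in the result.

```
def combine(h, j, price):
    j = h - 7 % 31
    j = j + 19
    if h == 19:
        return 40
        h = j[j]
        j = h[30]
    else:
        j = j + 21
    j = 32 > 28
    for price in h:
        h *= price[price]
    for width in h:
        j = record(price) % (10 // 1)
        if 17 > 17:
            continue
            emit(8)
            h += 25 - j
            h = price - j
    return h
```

Transformed code:
def combine(h, j, price):
    j = h - 7 % 31
    j = j + 19
    if h == 19:
        return 40
    else:
        j = j + 21
    j = 32 > 28
    for price in h:
        h = h * price[price]
    for width in h:
        j = record(price) % (10 // 1)
        if 17 > 17:
            continue
    return h

10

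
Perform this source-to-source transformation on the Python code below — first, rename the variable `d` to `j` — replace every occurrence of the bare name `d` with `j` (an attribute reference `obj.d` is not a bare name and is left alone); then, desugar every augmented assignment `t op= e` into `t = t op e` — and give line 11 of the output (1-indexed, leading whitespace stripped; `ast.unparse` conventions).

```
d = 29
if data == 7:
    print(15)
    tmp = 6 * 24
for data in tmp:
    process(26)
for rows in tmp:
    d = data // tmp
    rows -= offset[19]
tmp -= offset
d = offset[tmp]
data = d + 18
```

Transformed code:
j = 29
if data == 7:
    print(15)
    tmp = 6 * 24
for data in tmp:
    process(26)
for rows in tmp:
    j = data // tmp
    rows = rows - offset[19]
tmp = tmp - offset
j = offset[tmp]
data = j + 18

j = offset[tmp]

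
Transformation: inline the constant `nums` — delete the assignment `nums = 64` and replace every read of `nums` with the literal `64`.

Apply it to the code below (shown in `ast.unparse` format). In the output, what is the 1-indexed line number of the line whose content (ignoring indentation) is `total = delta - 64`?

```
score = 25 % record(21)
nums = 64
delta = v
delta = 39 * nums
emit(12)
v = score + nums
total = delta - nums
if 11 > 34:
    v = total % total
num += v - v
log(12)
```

6

Transformed code:
score = 25 % record(21)
delta = v
delta = 39 * 64
emit(12)
v = score + 64
total = delta - 64
if 11 > 34:
    v = total % total
num += v - v
log(12)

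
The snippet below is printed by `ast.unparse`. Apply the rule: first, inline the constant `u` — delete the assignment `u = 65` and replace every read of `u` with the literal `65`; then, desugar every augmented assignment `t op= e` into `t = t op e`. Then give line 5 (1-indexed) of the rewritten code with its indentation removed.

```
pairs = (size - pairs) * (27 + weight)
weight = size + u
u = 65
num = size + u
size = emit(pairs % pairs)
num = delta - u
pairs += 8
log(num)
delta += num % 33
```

num = delta - 65

Transformed code:
pairs = (size - pairs) * (27 + weight)
weight = size + 65
num = size + 65
size = emit(pairs % pairs)
num = delta - 65
pairs = pairs + 8
log(num)
delta = delta + num % 33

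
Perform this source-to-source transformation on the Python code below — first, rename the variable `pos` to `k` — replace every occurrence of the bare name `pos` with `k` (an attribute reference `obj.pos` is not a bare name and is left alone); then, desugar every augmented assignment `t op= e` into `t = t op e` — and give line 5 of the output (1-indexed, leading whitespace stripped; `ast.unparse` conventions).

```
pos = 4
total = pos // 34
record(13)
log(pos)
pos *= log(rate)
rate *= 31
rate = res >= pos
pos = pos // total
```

k = k * log(rate)

Transformed code:
k = 4
total = k // 34
record(13)
log(k)
k = k * log(rate)
rate = rate * 31
rate = res >= k
k = k // total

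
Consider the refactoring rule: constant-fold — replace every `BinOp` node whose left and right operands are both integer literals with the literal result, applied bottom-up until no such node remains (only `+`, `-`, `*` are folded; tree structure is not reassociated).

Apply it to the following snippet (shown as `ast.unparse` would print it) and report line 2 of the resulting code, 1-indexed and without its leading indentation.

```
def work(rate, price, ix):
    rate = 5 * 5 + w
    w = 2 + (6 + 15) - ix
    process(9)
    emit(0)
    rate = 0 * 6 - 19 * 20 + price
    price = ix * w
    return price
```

Transformed code:
def work(rate, price, ix):
    rate = 25 + w
    w = 23 - ix
    process(9)
    emit(0)
    rate = -380 + price
    price = ix * w
    return price

rate = 25 + w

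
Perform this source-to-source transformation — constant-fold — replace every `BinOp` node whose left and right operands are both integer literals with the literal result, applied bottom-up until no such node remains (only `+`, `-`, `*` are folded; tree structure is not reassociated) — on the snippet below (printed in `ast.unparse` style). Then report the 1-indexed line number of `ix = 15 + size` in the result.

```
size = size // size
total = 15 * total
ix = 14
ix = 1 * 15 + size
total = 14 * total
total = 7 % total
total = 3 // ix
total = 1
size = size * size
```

4

Transformed code:
size = size // size
total = 15 * total
ix = 14
ix = 15 + size
total = 14 * total
total = 7 % total
total = 3 // ix
total = 1
size = size * size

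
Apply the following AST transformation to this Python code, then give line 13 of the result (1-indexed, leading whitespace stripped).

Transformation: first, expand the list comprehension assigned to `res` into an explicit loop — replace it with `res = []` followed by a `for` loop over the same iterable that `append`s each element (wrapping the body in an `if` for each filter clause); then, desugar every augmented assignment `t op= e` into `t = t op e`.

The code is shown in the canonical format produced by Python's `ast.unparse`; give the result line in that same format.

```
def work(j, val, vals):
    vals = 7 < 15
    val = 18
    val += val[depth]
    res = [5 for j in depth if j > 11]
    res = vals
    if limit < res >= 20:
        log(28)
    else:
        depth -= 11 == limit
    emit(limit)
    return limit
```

Transformed code:
def work(j, val, vals):
    vals = 7 < 15
    val = 18
    val = val + val[depth]
    res = []
    for j in depth:
        if j > 11:
            res.append(5)
    res = vals
    if limit < res >= 20:
        log(28)
    else:
        depth = depth - (11 == limit)
    emit(limit)
    return limit

depth = depth - (11 == limit)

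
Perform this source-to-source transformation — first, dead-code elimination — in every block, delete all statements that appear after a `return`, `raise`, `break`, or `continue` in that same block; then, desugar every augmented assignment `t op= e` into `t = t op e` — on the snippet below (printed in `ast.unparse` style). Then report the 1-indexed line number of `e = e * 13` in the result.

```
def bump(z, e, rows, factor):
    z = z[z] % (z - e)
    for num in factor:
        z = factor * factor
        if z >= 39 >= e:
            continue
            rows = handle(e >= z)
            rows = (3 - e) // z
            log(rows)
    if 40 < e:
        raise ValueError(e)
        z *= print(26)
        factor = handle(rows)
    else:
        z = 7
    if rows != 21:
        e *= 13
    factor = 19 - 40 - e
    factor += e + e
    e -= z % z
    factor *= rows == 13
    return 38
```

Transformed code:
def bump(z, e, rows, factor):
    z = z[z] % (z - e)
    for num in factor:
        z = factor * factor
        if z >= 39 >= e:
            continue
    if 40 < e:
        raise ValueError(e)
    else:
        z = 7
    if rows != 21:
        e = e * 13
    factor = 19 - 40 - e
    factor = factor + (e + e)
    e = e - z % z
    factor = factor * (rows == 13)
    return 38

12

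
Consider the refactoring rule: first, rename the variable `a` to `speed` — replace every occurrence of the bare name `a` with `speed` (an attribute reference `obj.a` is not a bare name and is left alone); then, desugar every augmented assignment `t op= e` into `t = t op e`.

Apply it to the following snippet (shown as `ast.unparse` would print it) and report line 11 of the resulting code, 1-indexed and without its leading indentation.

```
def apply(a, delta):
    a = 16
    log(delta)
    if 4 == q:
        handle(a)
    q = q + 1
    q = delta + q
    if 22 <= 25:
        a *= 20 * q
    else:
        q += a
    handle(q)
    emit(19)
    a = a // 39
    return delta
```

q = q + speed

Transformed code:
def apply(speed, delta):
    speed = 16
    log(delta)
    if 4 == q:
        handle(speed)
    q = q + 1
    q = delta + q
    if 22 <= 25:
        speed = speed * (20 * q)
    else:
        q = q + speed
    handle(q)
    emit(19)
    speed = speed // 39
    return delta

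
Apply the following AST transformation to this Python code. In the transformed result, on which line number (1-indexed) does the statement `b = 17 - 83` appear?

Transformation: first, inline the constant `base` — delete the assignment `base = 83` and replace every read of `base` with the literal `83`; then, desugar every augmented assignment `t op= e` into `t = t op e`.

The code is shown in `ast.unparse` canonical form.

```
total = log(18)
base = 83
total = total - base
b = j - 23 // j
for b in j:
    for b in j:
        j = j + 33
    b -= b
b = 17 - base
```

8

Transformed code:
total = log(18)
total = total - 83
b = j - 23 // j
for b in j:
    for b in j:
        j = j + 33
    b = b - b
b = 17 - 83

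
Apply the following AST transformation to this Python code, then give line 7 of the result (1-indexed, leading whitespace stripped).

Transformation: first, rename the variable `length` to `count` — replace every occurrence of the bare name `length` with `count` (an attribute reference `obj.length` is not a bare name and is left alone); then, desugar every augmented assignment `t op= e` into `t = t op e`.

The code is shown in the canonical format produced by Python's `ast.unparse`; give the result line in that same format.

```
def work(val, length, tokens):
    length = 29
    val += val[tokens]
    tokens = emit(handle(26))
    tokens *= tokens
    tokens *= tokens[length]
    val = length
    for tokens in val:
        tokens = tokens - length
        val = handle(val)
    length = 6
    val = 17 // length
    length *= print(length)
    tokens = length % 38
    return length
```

val = count

Transformed code:
def work(val, count, tokens):
    count = 29
    val = val + val[tokens]
    tokens = emit(handle(26))
    tokens = tokens * tokens
    tokens = tokens * tokens[count]
    val = count
    for tokens in val:
        tokens = tokens - count
        val = handle(val)
    count = 6
    val = 17 // count
    count = count * print(count)
    tokens = count % 38
    return count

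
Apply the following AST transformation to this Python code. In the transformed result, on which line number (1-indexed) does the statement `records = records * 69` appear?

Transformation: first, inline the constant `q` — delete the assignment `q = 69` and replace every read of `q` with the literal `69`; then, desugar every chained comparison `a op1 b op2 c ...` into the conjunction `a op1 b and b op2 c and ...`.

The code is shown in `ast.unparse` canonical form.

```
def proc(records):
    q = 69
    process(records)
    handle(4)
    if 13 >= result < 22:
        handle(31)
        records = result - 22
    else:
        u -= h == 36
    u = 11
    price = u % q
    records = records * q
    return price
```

11

Transformed code:
def proc(records):
    process(records)
    handle(4)
    if 13 >= result and result < 22:
        handle(31)
        records = result - 22
    else:
        u -= h == 36
    u = 11
    price = u % 69
    records = records * 69
    return price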